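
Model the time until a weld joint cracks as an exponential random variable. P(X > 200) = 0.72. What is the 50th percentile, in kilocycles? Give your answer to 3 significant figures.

422

e^(−λ·200) = 0.72 ⇒ λ = −ln(0.72)/200 = 0.00164252.
50th percentile: 1 − e^(−λt) = 0.5, t = −ln(0.5)/λ = 422.002 kilocycles.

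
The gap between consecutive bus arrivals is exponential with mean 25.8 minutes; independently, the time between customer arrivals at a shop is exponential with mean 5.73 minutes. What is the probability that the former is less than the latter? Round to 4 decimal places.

λ_1 = 1/25.8 = 0.0387597, λ_2 = 1/5.73 = 0.17452.
For independent exponentials, P(the former < the latter) = λ_1/(λ_1+λ_2) = 0.0387597/0.21328 ≈ 0.1817.

0.1817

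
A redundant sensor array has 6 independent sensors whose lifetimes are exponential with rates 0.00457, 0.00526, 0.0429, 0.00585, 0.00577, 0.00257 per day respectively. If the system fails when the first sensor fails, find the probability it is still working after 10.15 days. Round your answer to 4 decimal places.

0.5070

The time to first failure is exponential with rate Σλ = 0.00457 + 0.00526 + 0.0429 + 0.00585 + 0.00577 + 0.00257 = 0.06692.
P(min > 10.15) = e^(−0.06692·10.15) = e^(−0.67924) ≈ 0.5070.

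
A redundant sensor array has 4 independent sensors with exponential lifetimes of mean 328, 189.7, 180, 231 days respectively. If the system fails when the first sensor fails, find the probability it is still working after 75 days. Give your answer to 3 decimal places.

0.255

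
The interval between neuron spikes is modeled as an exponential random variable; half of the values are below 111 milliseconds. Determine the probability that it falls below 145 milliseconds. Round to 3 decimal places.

For an exponential, median = ln(2)/λ, so λ = ln 2 / 111 = 0.00624457 per millisecond.
P(X ≤ 145) = 1 − e^(−λ·145) = 1 − e^(−0.90546) ≈ 0.596.

0.596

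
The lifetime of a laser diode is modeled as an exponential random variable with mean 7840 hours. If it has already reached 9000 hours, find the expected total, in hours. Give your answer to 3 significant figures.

16800

The rate is λ = 1/7840 = 0.000127551 per hour.
By memorylessness, E[X | X > 9000] = 9000 + 1/λ = 9000 + 7840 = 16840 hours.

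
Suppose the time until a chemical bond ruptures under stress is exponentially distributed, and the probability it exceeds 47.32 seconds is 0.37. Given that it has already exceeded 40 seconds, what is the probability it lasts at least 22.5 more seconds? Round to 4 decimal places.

From e^(−λ·47.32) = 0.37, λ = −ln(0.37)/47.32 = 0.0210112.
Memoryless: P(X > 40+22.5 | X > 40) = P(X > 22.5) = e^(−0.0210112·22.5) ≈ 0.6233.

0.6233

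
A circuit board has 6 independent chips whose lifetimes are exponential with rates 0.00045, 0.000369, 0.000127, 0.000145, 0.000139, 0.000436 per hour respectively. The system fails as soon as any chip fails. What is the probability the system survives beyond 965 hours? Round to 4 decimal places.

The time to first failure is exponential with rate Σλ = 0.00045 + 0.000369 + 0.000127 + 0.000145 + 0.000139 + 0.000436 = 0.001666.
P(min > 965) = e^(−0.001666·965) = e^(−1.6077) ≈ 0.2003.

0.2003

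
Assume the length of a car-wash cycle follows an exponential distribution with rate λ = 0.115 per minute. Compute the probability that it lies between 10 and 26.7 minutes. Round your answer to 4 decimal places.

0.2702

P(10 < X < 26.7) = e^(−λ·10) − e^(−λ·26.7) = 0.31664 − 0.04640 ≈ 0.2702.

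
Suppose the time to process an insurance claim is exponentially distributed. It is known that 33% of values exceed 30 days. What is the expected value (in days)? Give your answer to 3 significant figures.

27.1

e^(−λ·30) = 0.33 ⇒ λ = −ln(0.33)/30 = 0.0369554.
Mean = 1/λ = 27.0596 days.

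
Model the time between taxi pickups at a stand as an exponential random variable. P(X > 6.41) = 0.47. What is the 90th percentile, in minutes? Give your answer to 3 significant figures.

19.5

e^(−λ·6.41) = 0.47 ⇒ λ = −ln(0.47)/6.41 = 0.117788.
90th percentile: 1 − e^(−λt) = 0.9, t = −ln(0.1)/λ = 19.5485 minutes.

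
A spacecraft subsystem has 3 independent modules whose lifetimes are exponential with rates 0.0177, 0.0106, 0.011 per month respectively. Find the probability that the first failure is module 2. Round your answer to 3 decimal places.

0.270

The time to first failure is exponential with rate Σλ = 0.0177 + 0.0106 + 0.011 = 0.0393.
P(module 2 first) = λ_2/Σλ = 0.0106/0.0393 ≈ 0.270.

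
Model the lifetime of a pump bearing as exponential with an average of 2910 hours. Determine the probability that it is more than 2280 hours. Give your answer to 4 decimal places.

0.4568

The rate is λ = 1/2910 = 0.000343643 per hour.
P(X > 2280) = e^(−λ·2280) = e^(−0.78351) ≈ 0.4568.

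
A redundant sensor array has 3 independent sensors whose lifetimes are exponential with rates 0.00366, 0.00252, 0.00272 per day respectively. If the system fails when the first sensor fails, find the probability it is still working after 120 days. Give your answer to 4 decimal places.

0.3437

The time to first failure is exponential with rate Σλ = 0.00366 + 0.00252 + 0.00272 = 0.0089.
P(min > 120) = e^(−0.0089·120) = e^(−1.068) ≈ 0.3437.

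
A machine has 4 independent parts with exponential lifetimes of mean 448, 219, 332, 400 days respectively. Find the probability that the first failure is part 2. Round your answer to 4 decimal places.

0.3709

Rates: λ_i = 1/mean_i → 0.00223214, 0.00456621, 0.00301205, 0.0025; Σλ = 0.0123104.
P(part 2 first) = λ_2/Σλ = 0.00456621/0.0123104 ≈ 0.3709.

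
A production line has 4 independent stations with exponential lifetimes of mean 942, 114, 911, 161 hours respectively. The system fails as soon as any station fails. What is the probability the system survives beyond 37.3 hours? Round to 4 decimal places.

The first failure time is exponential with rate Σλ_i = 1/942 + 1/114 + 1/911 + 1/161 = 0.0171424 per hour.
P(min > 37.3) = e^(−0.0171424·37.3) = e^(−0.63941) ≈ 0.5276.

0.5276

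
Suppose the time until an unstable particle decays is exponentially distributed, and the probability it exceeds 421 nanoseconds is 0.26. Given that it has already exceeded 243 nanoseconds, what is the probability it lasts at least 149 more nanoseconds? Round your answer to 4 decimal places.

0.6208

From e^(−λ·421) = 0.26, λ = −ln(0.26)/421 = 0.0031997.
Memoryless: P(X > 243+149 | X > 243) = P(X > 149) = e^(−0.0031997·149) ≈ 0.6208.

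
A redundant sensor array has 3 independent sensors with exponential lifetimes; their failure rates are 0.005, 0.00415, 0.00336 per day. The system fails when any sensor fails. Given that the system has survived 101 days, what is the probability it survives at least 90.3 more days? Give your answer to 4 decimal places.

0.3231

Time to first failure ~ Exp(Σλ) with Σλ = 0.01251.
By memorylessness, P(T > 101+90.3 | T > 101) = P(T > 90.3) = e^(−0.01251·90.3) ≈ 0.3231.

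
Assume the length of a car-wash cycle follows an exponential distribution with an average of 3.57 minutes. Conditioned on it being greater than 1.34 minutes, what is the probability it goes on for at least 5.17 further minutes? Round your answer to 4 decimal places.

The rate is λ = 1/3.57 = 0.280112 per minute.
P(X > s+t | X > s) = e^(−λ(s+t))/e^(−λs) = e^(−λt), independent of s = 1.34.
P(X > 5.17) = e^(−1.4482) ≈ 0.2350.

0.2350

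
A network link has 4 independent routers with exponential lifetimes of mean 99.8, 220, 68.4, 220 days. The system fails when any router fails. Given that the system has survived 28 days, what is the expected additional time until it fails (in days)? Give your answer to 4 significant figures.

First-failure rate Σλ = 1/99.8 + 1/220 + 1/68.4 + 1/220 = 0.0337308.
By memorylessness the expected residual is 1/Σλ = 29.6465 days, regardless of the 28 already elapsed.

29.65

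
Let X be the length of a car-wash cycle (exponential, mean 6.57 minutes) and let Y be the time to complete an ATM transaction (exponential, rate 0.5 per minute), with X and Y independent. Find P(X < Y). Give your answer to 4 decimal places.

λ_1 = 1/6.57 = 0.152207, λ_2 = 0.5.
For independent exponentials, P(X < Y) = λ_1/(λ_1+λ_2) = 0.152207/0.652207 ≈ 0.2334.

0.2334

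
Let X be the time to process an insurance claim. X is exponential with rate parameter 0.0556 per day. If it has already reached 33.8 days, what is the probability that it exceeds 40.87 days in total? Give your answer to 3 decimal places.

By the memoryless property, P(X > 33.8+7.07 | X > 33.8) = P(X > 7.07).
P(X > 7.07) = e^(−0.39309) ≈ 0.675.

0.675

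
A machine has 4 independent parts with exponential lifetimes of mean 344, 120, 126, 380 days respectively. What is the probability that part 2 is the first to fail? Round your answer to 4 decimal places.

0.3821

Rates: λ_i = 1/mean_i → 0.00290698, 0.00833333, 0.00793651, 0.00263158; Σλ = 0.0218084.
P(part 2 first) = λ_2/Σλ = 0.00833333/0.0218084 ≈ 0.3821.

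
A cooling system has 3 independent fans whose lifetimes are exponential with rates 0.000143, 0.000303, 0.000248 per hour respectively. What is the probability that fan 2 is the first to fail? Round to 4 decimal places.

0.4366

The time to first failure is exponential with rate Σλ = 0.000143 + 0.000303 + 0.000248 = 0.000694.
P(fan 2 first) = λ_2/Σλ = 0.000303/0.000694 ≈ 0.4366.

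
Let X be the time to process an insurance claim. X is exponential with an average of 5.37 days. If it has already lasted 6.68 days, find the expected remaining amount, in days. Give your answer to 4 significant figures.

5.370

The rate is λ = 1/5.37 = 0.18622 per day.
By memorylessness, the remaining amount past any threshold is again Exp(λ) with mean 1/λ = 5.37 days.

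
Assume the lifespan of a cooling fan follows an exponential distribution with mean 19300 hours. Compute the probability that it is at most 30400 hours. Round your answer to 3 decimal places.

0.793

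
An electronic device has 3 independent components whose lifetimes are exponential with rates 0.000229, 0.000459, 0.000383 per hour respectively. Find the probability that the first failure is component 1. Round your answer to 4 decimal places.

The time to first failure is exponential with rate Σλ = 0.000229 + 0.000459 + 0.000383 = 0.001071.
P(component 1 first) = λ_1/Σλ = 0.000229/0.001071 ≈ 0.2138.

0.2138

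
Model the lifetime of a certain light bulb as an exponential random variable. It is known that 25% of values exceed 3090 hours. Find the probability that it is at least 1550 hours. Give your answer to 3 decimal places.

e^(−λ·3090) = 0.25 ⇒ λ = −ln(0.25)/3090 = 0.000448639.
P(X > 1550) = e^(−0.000448639·1550) = e^(−0.69539) ≈ 0.499.

0.499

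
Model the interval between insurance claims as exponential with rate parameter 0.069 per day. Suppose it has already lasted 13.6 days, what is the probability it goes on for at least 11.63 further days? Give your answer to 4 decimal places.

P(X > s+t | X > s) = e^(−λ(s+t))/e^(−λs) = e^(−λt), independent of s = 13.6.
P(X > 11.63) = e^(−0.80247) ≈ 0.4482.

0.4482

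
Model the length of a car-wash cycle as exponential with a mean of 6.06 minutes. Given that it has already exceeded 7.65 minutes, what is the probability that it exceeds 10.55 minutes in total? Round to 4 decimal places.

The rate is λ = 1/6.06 = 0.165017 per minute.
The exponential is memoryless, so the remaining time is again Exp(λ): the condition X > 7.65 is irrelevant.
P(X > 2.9) = e^(−0.47855) ≈ 0.6197.

0.6197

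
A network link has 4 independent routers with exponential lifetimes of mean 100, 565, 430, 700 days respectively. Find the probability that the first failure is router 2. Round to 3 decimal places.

0.114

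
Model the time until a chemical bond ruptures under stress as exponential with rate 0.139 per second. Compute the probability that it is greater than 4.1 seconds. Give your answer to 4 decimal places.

0.5656

P(X > 4.1) = e^(−λ·4.1) = e^(−0.5699) ≈ 0.5656.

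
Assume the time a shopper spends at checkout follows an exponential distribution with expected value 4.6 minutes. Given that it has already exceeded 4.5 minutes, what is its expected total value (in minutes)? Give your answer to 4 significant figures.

The rate is λ = 1/4.6 = 0.217391 per minute.
By memorylessness, E[X | X > 4.5] = 4.5 + 1/λ = 4.5 + 4.6 = 9.1 minutes.

9.100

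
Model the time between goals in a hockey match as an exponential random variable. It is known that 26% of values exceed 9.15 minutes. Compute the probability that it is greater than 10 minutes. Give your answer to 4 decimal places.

e^(−λ·9.15) = 0.26 ⇒ λ = −ln(0.26)/9.15 = 0.147221.
P(X > 10) = e^(−0.147221·10) = e^(−1.4722) ≈ 0.2294.

0.2294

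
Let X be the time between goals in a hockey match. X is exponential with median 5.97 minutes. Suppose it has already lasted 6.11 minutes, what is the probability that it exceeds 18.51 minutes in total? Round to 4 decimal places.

0.2370

For an exponential, median = ln(2)/λ, so λ = ln 2 / 5.97 = 0.116105 per minute.
By the memoryless property, P(X > 6.11+12.4 | X > 6.11) = P(X > 12.4).
P(X > 12.4) = e^(−1.4397) ≈ 0.2370.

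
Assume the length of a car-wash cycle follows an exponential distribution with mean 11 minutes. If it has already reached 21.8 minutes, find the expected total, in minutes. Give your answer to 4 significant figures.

The rate is λ = 1/11 = 0.0909091 per minute.
By memorylessness, E[X | X > 21.8] = 21.8 + 1/λ = 21.8 + 11 = 32.8 minutes.

32.80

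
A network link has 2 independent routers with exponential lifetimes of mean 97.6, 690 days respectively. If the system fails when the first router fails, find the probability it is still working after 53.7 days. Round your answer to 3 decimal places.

0.534

The first failure time is exponential with rate Σλ_i = 1/97.6 + 1/690 = 0.0116952 per day.
P(min > 53.7) = e^(−0.0116952·53.7) = e^(−0.62803) ≈ 0.534.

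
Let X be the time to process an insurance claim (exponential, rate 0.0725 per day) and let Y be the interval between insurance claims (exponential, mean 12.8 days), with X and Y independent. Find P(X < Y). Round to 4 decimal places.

0.4813

λ_1 = 0.0725, λ_2 = 1/12.8 = 0.078125.
For independent exponentials, P(X < Y) = λ_1/(λ_1+λ_2) = 0.0725/0.150625 ≈ 0.4813.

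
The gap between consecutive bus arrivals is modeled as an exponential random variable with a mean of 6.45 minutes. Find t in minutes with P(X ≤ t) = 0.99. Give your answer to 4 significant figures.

29.70

The rate is λ = 1/6.45 = 0.155039 per minute.
Set 1 − e^(−λt) = 0.99, so t = −ln(0.01)/λ = 4.6052/0.155039 ≈ 29.7033 minutes.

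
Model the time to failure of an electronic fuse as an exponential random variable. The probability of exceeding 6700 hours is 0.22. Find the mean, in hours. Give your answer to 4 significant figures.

e^(−λ·6700) = 0.22 ⇒ λ = −ln(0.22)/6700 = 0.000225989.
Mean = 1/λ = 4424.99 hours.

4425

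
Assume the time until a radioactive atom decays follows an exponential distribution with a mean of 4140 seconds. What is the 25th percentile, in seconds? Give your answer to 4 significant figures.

The rate is λ = 1/4140 = 0.000241546 per second.
Set 1 − e^(−λt) = 0.25, so t = −ln(0.75)/λ = 0.28768/0.000241546 ≈ 1191 seconds.

1191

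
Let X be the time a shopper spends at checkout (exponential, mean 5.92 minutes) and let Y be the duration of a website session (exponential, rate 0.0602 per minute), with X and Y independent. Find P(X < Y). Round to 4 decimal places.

λ_1 = 1/5.92 = 0.168919, λ_2 = 0.0602.
For independent exponentials, P(X < Y) = λ_1/(λ_1+λ_2) = 0.168919/0.229119 ≈ 0.7373.

0.7373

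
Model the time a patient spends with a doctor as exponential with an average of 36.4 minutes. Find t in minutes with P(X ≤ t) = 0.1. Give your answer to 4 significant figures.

The rate is λ = 1/36.4 = 0.0274725 per minute.
Set 1 − e^(−λt) = 0.1, so t = −ln(0.9)/λ = 0.10536/0.0274725 ≈ 3.83512 minutes.

3.835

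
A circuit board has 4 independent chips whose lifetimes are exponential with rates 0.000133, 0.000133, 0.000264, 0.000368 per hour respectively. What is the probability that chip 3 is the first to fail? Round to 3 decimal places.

0.294

The time to first failure is exponential with rate Σλ = 0.000133 + 0.000133 + 0.000264 + 0.000368 = 0.000898.
P(chip 3 first) = λ_3/Σλ = 0.000264/0.000898 ≈ 0.294.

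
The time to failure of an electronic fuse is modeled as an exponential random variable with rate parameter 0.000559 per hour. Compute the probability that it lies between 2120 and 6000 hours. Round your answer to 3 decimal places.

P(2120 < X < 6000) = e^(−λ·2120) − e^(−λ·6000) = 0.30572 − 0.03494 ≈ 0.271.

0.271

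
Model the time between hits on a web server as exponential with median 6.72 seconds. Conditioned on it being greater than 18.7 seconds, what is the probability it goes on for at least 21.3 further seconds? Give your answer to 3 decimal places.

0.111

For an exponential, median = ln(2)/λ, so λ = ln 2 / 6.72 = 0.103147 per second.
The exponential is memoryless, so the remaining time is again Exp(λ): the condition X > 18.7 is irrelevant.
P(X > 21.3) = e^(−2.197) ≈ 0.111.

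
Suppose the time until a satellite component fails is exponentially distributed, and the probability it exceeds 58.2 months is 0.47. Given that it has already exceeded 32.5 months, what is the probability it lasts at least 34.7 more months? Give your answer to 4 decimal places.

0.6375

From e^(−λ·58.2) = 0.47, λ = −ln(0.47)/58.2 = 0.0129729.
Memoryless: P(X > 32.5+34.7 | X > 32.5) = P(X > 34.7) = e^(−0.0129729·34.7) ≈ 0.6375.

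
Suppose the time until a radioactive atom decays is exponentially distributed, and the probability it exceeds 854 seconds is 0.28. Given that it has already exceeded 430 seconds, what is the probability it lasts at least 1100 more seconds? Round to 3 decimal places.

0.194

From e^(−λ·854) = 0.28, λ = −ln(0.28)/854 = 0.00149059.
Memoryless: P(X > 430+1100 | X > 430) = P(X > 1100) = e^(−0.00149059·1100) ≈ 0.194.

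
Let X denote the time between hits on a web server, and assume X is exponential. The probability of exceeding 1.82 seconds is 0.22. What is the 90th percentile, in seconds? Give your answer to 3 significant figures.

e^(−λ·1.82) = 0.22 ⇒ λ = −ln(0.22)/1.82 = 0.831938.
90th percentile: 1 − e^(−λt) = 0.9, t = −ln(0.1)/λ = 2.76774 seconds.

2.77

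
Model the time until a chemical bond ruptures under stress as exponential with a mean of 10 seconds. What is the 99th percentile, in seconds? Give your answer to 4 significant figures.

46.05

The rate is λ = 1/10 = 0.1 per second.
Set 1 − e^(−λt) = 0.99, so t = −ln(0.01)/λ = 4.6052/0.1 ≈ 46.0517 seconds.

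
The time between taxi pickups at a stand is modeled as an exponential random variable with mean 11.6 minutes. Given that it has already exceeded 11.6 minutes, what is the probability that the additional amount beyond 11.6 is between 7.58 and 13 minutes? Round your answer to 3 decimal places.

0.194

The rate is λ = 1/11.6 = 0.0862069 per minute.
Memoryless: the residual past 11.6 is again Exp(λ).
P(7.58 < residual < 13) = e^(−λ·7.58) − e^(−λ·13) = 0.52025 − 0.32605 ≈ 0.194.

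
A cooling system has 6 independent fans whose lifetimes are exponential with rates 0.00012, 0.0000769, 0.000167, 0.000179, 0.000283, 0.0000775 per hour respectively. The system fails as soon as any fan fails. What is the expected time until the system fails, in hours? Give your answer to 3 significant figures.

The time to first failure is exponential with rate Σλ = 0.00012 + 0.0000769 + 0.000167 + 0.000179 + 0.000283 + 0.0000775 = 0.0009034.
E[min] = 1/Σλ = 1/0.0009034 = 1106.93 hours.

1110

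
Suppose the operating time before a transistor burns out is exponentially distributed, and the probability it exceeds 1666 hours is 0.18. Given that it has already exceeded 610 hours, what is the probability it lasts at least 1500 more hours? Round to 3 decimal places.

0.214

From e^(−λ·1666) = 0.18, λ = −ln(0.18)/1666 = 0.00102929.
Memoryless: P(X > 610+1500 | X > 610) = P(X > 1500) = e^(−0.00102929·1500) ≈ 0.214.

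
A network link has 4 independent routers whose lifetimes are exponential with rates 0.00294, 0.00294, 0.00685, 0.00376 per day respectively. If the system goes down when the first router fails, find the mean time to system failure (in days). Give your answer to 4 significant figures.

60.64

The time to first failure is exponential with rate Σλ = 0.00294 + 0.00294 + 0.00685 + 0.00376 = 0.01649.
E[min] = 1/Σλ = 1/0.01649 = 60.6428 days.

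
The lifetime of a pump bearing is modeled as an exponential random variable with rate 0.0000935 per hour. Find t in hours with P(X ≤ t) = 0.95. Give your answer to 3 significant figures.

32000

Set 1 − e^(−λt) = 0.95, so t = −ln(0.05)/λ = 2.9957/0.0000935 ≈ 32039.9 hours.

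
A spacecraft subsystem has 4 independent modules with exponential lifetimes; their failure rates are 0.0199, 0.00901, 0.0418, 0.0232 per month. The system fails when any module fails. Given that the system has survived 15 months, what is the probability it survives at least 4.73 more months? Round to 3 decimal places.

0.641

Time to first failure ~ Exp(Σλ) with Σλ = 0.09391.
By memorylessness, P(T > 15+4.73 | T > 15) = P(T > 4.73) = e^(−0.09391·4.73) ≈ 0.641.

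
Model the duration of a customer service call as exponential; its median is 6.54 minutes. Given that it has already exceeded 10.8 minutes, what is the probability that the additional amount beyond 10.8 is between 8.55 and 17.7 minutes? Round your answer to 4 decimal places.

For an exponential, median = ln(2)/λ, so λ = ln 2 / 6.54 = 0.105986 per minute.
Memoryless: the residual past 10.8 is again Exp(λ).
P(8.55 < residual < 17.7) = e^(−λ·8.55) − e^(−λ·17.7) = 0.40407 − 0.15321 ≈ 0.2509.

0.2509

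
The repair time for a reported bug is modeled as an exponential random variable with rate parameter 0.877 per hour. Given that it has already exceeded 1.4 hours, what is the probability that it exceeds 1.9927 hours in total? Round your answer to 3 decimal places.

The exponential is memoryless, so the remaining time is again Exp(λ): the condition X > 1.4 is irrelevant.
P(X > 0.5927) = e^(−0.5198) ≈ 0.595.

0.595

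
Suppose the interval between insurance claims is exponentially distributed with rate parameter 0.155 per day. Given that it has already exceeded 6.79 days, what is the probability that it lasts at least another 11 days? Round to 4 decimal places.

P(X > s+t | X > s) = e^(−λ(s+t))/e^(−λs) = e^(−λt), independent of s = 6.79.
P(X > 11) = e^(−1.705) ≈ 0.1818.

0.1818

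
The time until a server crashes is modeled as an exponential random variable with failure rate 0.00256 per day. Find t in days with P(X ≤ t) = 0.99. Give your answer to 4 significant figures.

Set 1 − e^(−λt) = 0.99, so t = −ln(0.01)/λ = 4.6052/0.00256 ≈ 1798.89 days.

1799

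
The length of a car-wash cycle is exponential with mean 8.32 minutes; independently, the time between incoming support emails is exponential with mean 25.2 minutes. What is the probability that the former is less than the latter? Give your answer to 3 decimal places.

0.752

λ_1 = 1/8.32 = 0.120192, λ_2 = 1/25.2 = 0.0396825.
For independent exponentials, P(the former < the latter) = λ_1/(λ_1+λ_2) = 0.120192/0.159875 ≈ 0.752.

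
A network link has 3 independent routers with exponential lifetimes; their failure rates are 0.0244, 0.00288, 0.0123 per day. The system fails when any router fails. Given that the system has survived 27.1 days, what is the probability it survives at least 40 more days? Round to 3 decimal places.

Time to first failure ~ Exp(Σλ) with Σλ = 0.03958.
By memorylessness, P(T > 27.1+40 | T > 27.1) = P(T > 40) = e^(−0.03958·40) ≈ 0.205.

0.205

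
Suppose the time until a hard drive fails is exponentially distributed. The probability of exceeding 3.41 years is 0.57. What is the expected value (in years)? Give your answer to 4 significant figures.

e^(−λ·3.41) = 0.57 ⇒ λ = −ln(0.57)/3.41 = 0.164844.
Mean = 1/λ = 6.06633 years.

6.066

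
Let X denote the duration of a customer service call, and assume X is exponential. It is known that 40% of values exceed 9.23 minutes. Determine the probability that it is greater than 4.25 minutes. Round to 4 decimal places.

0.6558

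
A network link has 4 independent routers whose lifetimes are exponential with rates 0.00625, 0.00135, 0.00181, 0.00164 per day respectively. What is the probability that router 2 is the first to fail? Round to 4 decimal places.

0.1222

The time to first failure is exponential with rate Σλ = 0.00625 + 0.00135 + 0.00181 + 0.00164 = 0.01105.
P(router 2 first) = λ_2/Σλ = 0.00135/0.01105 ≈ 0.1222.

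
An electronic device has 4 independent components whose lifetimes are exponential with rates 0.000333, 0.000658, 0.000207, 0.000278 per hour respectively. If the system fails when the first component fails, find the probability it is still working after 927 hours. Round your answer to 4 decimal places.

The time to first failure is exponential with rate Σλ = 0.000333 + 0.000658 + 0.000207 + 0.000278 = 0.001476.
P(min > 927) = e^(−0.001476·927) = e^(−1.3683) ≈ 0.2546.

0.2546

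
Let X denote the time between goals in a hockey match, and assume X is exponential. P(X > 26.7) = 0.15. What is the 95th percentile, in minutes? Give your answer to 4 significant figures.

e^(−λ·26.7) = 0.15 ⇒ λ = −ln(0.15)/26.7 = 0.0710532.
95th percentile: 1 − e^(−λt) = 0.95, t = −ln(0.05)/λ = 42.1618 minutes.

42.16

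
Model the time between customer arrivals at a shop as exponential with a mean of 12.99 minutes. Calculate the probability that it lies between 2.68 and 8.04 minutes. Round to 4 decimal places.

0.2751

The rate is λ = 1/12.99 = 0.0769823 per minute.
P(2.68 < X < 8.04) = e^(−λ·2.68) − e^(−λ·8.04) = 0.81358 − 0.53852 ≈ 0.2751.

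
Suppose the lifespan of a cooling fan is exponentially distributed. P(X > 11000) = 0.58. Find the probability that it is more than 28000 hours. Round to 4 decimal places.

0.2499

e^(−λ·11000) = 0.58 ⇒ λ = −ln(0.58)/11000 = 0.0000495207.
P(X > 28000) = e^(−0.0000495207·28000) = e^(−1.3866) ≈ 0.2499.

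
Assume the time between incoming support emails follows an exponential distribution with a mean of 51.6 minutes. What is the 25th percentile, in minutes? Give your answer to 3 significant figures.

The rate is λ = 1/51.6 = 0.0193798 per minute.
Set 1 − e^(−λt) = 0.25, so t = −ln(0.75)/λ = 0.28768/0.0193798 ≈ 14.8444 minutes.

14.8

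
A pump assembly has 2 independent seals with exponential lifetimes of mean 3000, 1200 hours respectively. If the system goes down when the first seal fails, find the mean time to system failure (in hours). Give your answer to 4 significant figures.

The first failure time is exponential with rate Σλ_i = 1/3000 + 1/1200 = 0.00116667 per hour.
E[min] = 1/Σλ = 1/0.00116667 = 857.143 hours.

857.1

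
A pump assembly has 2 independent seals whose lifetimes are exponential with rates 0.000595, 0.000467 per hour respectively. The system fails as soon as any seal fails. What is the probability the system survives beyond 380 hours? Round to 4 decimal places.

The time to first failure is exponential with rate Σλ = 0.000595 + 0.000467 = 0.001062.
P(min > 380) = e^(−0.001062·380) = e^(−0.40356) ≈ 0.6679.

0.6679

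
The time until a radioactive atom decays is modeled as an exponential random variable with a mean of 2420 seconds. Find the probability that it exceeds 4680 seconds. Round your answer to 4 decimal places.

The rate is λ = 1/2420 = 0.000413223 per second.
P(X > 4680) = e^(−λ·4680) = e^(−1.9339) ≈ 0.1446.

0.1446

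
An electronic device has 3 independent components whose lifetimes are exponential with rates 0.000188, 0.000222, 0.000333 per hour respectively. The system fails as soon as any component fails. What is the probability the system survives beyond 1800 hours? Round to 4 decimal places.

The time to first failure is exponential with rate Σλ = 0.000188 + 0.000222 + 0.000333 = 0.000743.
P(min > 1800) = e^(−0.000743·1800) = e^(−1.3374) ≈ 0.2625.

0.2625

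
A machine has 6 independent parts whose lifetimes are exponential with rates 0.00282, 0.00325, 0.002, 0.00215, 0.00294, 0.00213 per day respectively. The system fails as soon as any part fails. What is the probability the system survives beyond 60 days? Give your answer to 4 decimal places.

0.3996

The time to first failure is exponential with rate Σλ = 0.00282 + 0.00325 + 0.002 + 0.00215 + 0.00294 + 0.00213 = 0.01529.
P(min > 60) = e^(−0.01529·60) = e^(−0.9174) ≈ 0.3996.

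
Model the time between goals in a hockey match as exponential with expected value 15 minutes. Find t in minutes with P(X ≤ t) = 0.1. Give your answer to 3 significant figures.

The rate is λ = 1/15 = 0.0666667 per minute.
Set 1 − e^(−λt) = 0.1, so t = −ln(0.9)/λ = 0.10536/0.0666667 ≈ 1.58041 minutes.

1.58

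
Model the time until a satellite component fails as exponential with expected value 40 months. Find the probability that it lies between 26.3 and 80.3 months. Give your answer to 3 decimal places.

0.384

The rate is λ = 1/40 = 0.025 per month.
P(26.3 < X < 80.3) = e^(−λ·26.3) − e^(−λ·80.3) = 0.51815 − 0.13432 ≈ 0.384.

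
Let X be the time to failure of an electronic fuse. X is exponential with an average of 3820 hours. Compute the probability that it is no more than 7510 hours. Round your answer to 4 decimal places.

0.8600

The rate is λ = 1/3820 = 0.00026178 per hour.
P(X ≤ 7510) = 1 − e^(−λ·7510) = 1 − e^(−1.966) ≈ 0.8600.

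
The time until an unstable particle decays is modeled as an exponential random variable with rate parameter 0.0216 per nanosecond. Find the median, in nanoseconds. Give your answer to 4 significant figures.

32.09

Set 1 − e^(−λt) = 0.5, so t = −ln(0.5)/λ = 0.69315/0.0216 ≈ 32.0901 nanoseconds.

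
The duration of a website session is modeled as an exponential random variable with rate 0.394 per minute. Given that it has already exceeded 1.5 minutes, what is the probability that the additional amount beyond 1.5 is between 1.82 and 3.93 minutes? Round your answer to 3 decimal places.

0.276

Memoryless: the residual past 1.5 is again Exp(λ).
P(1.82 < residual < 3.93) = e^(−λ·1.82) − e^(−λ·3.93) = 0.48818 − 0.21258 ≈ 0.276.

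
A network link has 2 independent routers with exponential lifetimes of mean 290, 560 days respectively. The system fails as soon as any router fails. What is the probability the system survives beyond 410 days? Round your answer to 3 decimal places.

0.117

The first failure time is exponential with rate Σλ_i = 1/290 + 1/560 = 0.00523399 per day.
P(min > 410) = e^(−0.00523399·410) = e^(−2.1459) ≈ 0.117.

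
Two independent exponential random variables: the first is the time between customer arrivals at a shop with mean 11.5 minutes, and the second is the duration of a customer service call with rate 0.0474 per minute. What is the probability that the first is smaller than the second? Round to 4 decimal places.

0.6472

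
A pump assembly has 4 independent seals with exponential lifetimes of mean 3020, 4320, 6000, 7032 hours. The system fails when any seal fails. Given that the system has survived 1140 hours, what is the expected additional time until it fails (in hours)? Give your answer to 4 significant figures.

1147

First-failure rate Σλ = 1/3020 + 1/4320 + 1/6000 + 1/7032 = 0.000871481.
By memorylessness the expected residual is 1/Σλ = 1147.47 hours, regardless of the 1140 already elapsed.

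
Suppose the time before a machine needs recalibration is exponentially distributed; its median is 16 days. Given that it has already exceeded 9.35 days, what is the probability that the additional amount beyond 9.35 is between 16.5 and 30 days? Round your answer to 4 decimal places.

0.2167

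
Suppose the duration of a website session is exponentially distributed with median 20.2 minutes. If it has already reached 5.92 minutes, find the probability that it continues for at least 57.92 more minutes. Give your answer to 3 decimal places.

0.137

For an exponential, median = ln(2)/λ, so λ = ln 2 / 20.2 = 0.0343142 per minute.
The exponential is memoryless, so the remaining time is again Exp(λ): the condition X > 5.92 is irrelevant.
P(X > 57.92) = e^(−1.9875) ≈ 0.137.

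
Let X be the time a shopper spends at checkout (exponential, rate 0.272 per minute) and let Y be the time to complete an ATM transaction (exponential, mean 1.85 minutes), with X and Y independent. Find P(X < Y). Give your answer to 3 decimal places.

0.335

λ_1 = 0.272, λ_2 = 1/1.85 = 0.540541.
For independent exponentials, P(X < Y) = λ_1/(λ_1+λ_2) = 0.272/0.812541 ≈ 0.335.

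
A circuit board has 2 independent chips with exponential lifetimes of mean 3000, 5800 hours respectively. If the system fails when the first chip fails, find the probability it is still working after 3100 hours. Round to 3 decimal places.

The first failure time is exponential with rate Σλ_i = 1/3000 + 1/5800 = 0.000505747 per hour.
P(min > 3100) = e^(−0.000505747·3100) = e^(−1.5678) ≈ 0.209.

0.209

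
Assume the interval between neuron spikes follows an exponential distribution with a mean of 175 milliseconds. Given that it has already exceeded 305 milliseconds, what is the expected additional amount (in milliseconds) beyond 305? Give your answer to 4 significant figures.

The rate is λ = 1/175 = 0.00571429 per millisecond.
By memorylessness, the remaining amount past any threshold is again Exp(λ) with mean 1/λ = 175 milliseconds.

175.0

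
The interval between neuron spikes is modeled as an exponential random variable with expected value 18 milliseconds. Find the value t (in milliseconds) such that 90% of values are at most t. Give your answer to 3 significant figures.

The rate is λ = 1/18 = 0.0555556 per millisecond.
Set 1 − e^(−λt) = 0.9, so t = −ln(0.1)/λ = 2.3026/0.0555556 ≈ 41.4465 milliseconds.

41.4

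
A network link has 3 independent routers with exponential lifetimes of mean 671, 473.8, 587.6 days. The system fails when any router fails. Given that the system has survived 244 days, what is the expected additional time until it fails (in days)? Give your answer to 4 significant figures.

188.6

First-failure rate Σλ = 1/671 + 1/473.8 + 1/587.6 = 0.00530275.
By memorylessness the expected residual is 1/Σλ = 188.582 days, regardless of the 244 already elapsed.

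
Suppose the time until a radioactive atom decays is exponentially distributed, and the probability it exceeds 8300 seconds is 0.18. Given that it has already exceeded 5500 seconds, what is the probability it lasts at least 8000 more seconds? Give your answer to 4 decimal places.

0.1915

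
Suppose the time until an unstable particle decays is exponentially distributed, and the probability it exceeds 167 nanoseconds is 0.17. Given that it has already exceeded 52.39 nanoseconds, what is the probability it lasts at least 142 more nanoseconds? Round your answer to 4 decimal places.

0.2216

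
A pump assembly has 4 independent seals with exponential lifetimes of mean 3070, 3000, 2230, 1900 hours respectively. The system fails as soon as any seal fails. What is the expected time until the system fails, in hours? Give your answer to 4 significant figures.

The first failure time is exponential with rate Σλ_i = 1/3070 + 1/3000 + 1/2230 + 1/1900 = 0.00163381 per hour.
E[min] = 1/Σλ = 1/0.00163381 = 612.065 hours.

612.1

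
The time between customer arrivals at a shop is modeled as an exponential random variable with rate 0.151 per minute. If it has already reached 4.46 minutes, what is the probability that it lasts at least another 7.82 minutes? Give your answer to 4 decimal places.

0.3070

By the memoryless property, P(X > 4.46+7.82 | X > 4.46) = P(X > 7.82).
P(X > 7.82) = e^(−1.1808) ≈ 0.3070.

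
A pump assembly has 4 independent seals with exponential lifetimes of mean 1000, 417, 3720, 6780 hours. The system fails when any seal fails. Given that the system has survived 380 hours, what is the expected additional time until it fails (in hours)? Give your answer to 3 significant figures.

262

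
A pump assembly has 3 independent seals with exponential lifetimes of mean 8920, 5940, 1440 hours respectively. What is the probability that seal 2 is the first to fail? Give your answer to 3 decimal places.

0.173

Rates: λ_i = 1/mean_i → 0.000112108, 0.00016835, 0.000694444; Σλ = 0.000974902.
P(seal 2 first) = λ_2/Σλ = 0.00016835/0.000974902 ≈ 0.173.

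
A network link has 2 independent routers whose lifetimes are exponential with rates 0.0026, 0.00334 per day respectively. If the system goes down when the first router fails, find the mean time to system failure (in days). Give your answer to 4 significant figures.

The time to first failure is exponential with rate Σλ = 0.0026 + 0.00334 = 0.00594.
E[min] = 1/Σλ = 1/0.00594 = 168.35 days.

168.4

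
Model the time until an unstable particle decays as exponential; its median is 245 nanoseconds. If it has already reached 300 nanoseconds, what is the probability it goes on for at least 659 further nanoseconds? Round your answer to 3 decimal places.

0.155

For an exponential, median = ln(2)/λ, so λ = ln 2 / 245 = 0.00282917 per nanosecond.
By the memoryless property, P(X > 300+659 | X > 300) = P(X > 659).
P(X > 659) = e^(−1.8644) ≈ 0.155.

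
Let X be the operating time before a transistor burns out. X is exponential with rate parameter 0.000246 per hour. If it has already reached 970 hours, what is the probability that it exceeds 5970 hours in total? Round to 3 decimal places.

By the memoryless property, P(X > 970+5000 | X > 970) = P(X > 5000).
P(X > 5000) = e^(−1.23) ≈ 0.292.

0.292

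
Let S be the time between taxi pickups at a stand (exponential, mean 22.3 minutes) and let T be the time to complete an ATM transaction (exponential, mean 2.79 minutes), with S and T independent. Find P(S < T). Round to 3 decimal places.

λ_1 = 1/22.3 = 0.044843, λ_2 = 1/2.79 = 0.358423.
For independent exponentials, P(S < T) = λ_1/(λ_1+λ_2) = 0.044843/0.403266 ≈ 0.111.

0.111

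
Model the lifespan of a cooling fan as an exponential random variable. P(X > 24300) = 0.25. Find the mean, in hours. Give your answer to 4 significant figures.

e^(−λ·24300) = 0.25 ⇒ λ = −ln(0.25)/24300 = 0.0000570492.
Mean = 1/λ = 17528.7 hours.

17530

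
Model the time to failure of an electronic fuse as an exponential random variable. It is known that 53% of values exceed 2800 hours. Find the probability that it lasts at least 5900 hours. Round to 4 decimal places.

e^(−λ·2800) = 0.53 ⇒ λ = −ln(0.53)/2800 = 0.000226742.
P(X > 5900) = e^(−0.000226742·5900) = e^(−1.3378) ≈ 0.2624.

0.2624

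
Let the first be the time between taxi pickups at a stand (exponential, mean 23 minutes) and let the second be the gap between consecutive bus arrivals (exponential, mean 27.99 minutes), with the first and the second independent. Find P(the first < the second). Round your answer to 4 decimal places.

0.5489

λ_1 = 1/23 = 0.0434783, λ_2 = 1/27.99 = 0.035727.
For independent exponentials, P(the first < the second) = λ_1/(λ_1+λ_2) = 0.0434783/0.0792053 ≈ 0.5489.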